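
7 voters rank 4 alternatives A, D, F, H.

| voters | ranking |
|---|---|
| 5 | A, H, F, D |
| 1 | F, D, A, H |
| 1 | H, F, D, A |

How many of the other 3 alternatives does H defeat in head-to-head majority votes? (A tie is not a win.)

H against each rival (7 voters):
H vs A: A, 6–1.
H–D: H 6–1.
H vs F: H preferred on 5+1 = 6 ballots; H wins 6–1.
H beats D, F; loses to A — 2 pairwise wins.

2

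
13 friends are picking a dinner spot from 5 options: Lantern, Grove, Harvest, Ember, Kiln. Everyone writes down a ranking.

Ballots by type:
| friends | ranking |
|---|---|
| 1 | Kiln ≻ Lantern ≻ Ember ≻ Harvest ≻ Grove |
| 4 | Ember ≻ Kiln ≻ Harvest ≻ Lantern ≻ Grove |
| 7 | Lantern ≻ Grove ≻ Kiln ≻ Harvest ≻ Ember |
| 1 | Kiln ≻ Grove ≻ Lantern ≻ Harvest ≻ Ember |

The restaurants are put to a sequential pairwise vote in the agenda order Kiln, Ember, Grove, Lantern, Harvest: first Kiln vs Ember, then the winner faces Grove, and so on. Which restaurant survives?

Round 1: Kiln vs Ember — 9–4, Kiln advances.
Round 2: Kiln vs Grove — 6–7, Grove advances.
Round 3: Grove vs Lantern — 1–12, Lantern advances.
Round 4: Lantern vs Harvest — 9–4, Lantern advances.
The agenda winner is Lantern.

Lantern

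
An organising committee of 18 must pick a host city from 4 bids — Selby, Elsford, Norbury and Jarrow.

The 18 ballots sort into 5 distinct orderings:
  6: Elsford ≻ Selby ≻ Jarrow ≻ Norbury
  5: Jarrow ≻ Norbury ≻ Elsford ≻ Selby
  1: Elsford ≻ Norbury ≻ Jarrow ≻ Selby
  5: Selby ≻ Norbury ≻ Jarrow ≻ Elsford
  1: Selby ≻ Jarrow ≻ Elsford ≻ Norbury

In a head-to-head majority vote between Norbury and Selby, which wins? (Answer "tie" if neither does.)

Ballots ranking Norbury above Selby: 5 + 1 = 6.
Ballots ranking Selby above Norbury: 18 − 6 = 12.
Selby wins the head-to-head 12–6.

Selby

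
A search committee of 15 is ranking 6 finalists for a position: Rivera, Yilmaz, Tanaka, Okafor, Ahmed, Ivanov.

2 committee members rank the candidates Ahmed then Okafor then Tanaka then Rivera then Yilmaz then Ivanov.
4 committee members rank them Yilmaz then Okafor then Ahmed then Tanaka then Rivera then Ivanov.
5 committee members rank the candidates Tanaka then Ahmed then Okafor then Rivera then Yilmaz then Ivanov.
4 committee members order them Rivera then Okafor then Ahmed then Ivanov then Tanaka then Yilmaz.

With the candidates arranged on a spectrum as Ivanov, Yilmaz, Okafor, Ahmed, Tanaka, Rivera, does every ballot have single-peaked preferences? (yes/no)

no

Axis positions: Ivanov=1, Yilmaz=2, Okafor=3, Ahmed=4, Tanaka=5, Rivera=6.
Bloc 1 (peak Ahmed at position 4): ranking walks positions 4-3-5-6-2-1, expanding outward from the peak — single-peaked.
Bloc 2 (peak Yilmaz at position 2): ranking walks positions 2-3-4-5-6-1, expanding outward from the peak — single-peaked.
Bloc 3 (peak Tanaka at position 5): ranking walks positions 5-4-3-6-2-1, expanding outward from the peak — single-peaked.
Bloc 4: ranking walks positions 6-3-4-1-5-2; Okafor is ranked above Tanaka even though Tanaka lies between Okafor and the peak Rivera on the axis — preferences dip and rise again. Not single-peaked.
Bloc 4 violates single-peakedness, so the profile is not single-peaked on this axis.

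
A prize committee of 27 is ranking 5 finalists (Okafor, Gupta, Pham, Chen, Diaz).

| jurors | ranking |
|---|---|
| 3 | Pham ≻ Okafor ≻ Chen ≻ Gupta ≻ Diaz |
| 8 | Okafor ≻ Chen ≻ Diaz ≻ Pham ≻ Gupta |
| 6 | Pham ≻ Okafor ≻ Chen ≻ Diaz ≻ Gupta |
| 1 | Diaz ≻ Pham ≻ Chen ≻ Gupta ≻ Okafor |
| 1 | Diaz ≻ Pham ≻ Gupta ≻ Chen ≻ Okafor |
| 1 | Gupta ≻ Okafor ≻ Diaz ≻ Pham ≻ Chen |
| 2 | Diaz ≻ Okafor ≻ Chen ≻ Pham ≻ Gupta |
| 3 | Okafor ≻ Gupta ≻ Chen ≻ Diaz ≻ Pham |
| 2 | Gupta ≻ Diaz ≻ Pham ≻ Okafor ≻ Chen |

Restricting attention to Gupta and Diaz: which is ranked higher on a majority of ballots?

Ballots ranking Gupta above Diaz: 3 + 1 + 3 + 2 = 9.
Ballots ranking Diaz above Gupta: 27 − 9 = 18.
Diaz wins the head-to-head 18–9.

Diaz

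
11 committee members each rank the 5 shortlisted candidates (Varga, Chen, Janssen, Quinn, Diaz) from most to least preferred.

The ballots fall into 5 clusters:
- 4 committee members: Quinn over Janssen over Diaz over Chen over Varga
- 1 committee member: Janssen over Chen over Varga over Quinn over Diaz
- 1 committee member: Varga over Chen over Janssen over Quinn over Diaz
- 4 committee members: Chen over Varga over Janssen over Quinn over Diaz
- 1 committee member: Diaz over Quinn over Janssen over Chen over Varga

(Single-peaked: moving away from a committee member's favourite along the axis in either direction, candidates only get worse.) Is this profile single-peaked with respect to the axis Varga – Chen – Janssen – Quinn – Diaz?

Axis positions: Varga=1, Chen=2, Janssen=3, Quinn=4, Diaz=5.
Cluster 1 (peak Quinn at position 4): ranking walks positions 4-3-5-2-1, expanding outward from the peak — single-peaked.
Cluster 2 (peak Janssen at position 3): ranking walks positions 3-2-1-4-5, expanding outward from the peak — single-peaked.
Cluster 3 (peak Varga at position 1): ranking walks positions 1-2-3-4-5, expanding outward from the peak — single-peaked.
Cluster 4 (peak Chen at position 2): ranking walks positions 2-1-3-4-5, expanding outward from the peak — single-peaked.
Cluster 5 (peak Diaz at position 5): ranking walks positions 5-4-3-2-1, expanding outward from the peak — single-peaked.
Every ranking is single-peaked on this axis.

yes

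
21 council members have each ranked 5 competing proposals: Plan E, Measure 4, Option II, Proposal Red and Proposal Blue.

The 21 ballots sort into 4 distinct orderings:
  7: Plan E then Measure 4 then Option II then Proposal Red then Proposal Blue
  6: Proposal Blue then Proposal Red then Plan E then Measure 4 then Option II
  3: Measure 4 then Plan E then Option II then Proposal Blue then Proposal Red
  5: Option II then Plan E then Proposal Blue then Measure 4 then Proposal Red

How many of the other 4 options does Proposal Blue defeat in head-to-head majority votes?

Proposal Blue against each rival (21 council members):
Proposal Blue–Plan E: Plan E 15–6.
Proposal Blue vs Measure 4: Proposal Blue is ranked higher on 6+5 = 11 ballots, Measure 4 on 10. Proposal Blue wins 11–10.
Proposal Blue vs Option II: 6 to 15, Option II.
Proposal Blue–Proposal Red: Proposal Blue 14–7.
Proposal Blue beats Measure 4, Proposal Red; loses to Plan E, Option II — 2 pairwise wins.

2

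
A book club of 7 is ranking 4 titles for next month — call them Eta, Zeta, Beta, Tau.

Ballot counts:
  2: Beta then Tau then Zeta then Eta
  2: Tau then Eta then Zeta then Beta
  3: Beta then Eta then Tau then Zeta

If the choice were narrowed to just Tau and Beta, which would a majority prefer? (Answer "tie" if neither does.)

Beta

Ballots ranking Tau above Beta: 2.
Ballots ranking Beta above Tau: 7 − 2 = 5.
Beta wins the head-to-head 5–2.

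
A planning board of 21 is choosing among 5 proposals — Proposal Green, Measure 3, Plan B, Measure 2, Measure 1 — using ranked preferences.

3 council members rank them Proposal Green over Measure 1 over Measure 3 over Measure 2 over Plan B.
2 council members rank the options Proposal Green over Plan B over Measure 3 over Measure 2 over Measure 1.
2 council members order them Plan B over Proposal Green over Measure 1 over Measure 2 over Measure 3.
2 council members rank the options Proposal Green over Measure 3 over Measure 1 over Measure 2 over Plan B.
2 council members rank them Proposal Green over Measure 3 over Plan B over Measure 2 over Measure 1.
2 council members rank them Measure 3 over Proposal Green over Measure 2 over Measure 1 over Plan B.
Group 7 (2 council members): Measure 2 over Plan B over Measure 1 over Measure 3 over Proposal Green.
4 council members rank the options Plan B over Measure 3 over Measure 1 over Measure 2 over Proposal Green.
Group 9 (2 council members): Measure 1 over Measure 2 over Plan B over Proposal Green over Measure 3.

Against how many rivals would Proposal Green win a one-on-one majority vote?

Proposal Green against each rival (21 council members):
Proposal Green vs Measure 3: 13 to 8, Proposal Green.
Proposal Green–Plan B: Proposal Green 11–10.
Proposal Green vs Measure 2: Proposal Green preferred on 3+2+2+2+2+2 = 13 ballots; Proposal Green wins 13–8.
Proposal Green vs Measure 1: Proposal Green wins 13–8.
Proposal Green beats Measure 3, Plan B, Measure 2, Measure 1 — 4 pairwise wins.

4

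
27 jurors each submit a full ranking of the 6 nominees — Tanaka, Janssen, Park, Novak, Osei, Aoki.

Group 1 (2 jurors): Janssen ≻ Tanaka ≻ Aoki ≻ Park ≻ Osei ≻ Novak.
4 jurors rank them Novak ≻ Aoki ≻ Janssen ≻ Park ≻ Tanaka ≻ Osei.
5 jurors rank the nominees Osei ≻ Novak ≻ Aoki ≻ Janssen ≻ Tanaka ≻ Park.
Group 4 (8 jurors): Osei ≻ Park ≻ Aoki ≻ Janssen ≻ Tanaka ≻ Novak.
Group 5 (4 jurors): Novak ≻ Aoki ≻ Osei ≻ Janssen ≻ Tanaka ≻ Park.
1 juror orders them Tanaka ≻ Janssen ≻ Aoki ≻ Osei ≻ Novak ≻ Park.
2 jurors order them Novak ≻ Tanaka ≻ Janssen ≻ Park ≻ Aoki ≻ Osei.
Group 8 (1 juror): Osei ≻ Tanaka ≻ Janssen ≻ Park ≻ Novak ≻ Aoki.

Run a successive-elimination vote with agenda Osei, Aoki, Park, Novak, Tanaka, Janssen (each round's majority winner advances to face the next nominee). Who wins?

Round 1: Osei vs Aoki — 14–13, Osei advances.
Round 2: Osei vs Park — 19–8, Osei advances.
Round 3: Osei vs Novak — 17–10, Osei advances.
Round 4: Osei vs Tanaka — 18–9, Osei advances.
Round 5: Osei vs Janssen — 18–9, Osei advances.
The agenda winner is Osei.

Osei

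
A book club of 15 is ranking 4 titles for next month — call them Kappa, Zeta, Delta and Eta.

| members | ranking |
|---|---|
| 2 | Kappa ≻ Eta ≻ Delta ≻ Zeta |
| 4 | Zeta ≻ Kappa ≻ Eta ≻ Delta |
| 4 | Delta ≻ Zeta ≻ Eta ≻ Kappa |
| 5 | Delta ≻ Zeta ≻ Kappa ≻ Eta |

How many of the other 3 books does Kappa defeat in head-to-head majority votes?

Kappa against each rival (15 members):
Kappa vs Zeta: Zeta, 13–2.
Kappa vs Delta: Delta, 9–6.
Kappa vs Eta: 2+4+5 = 11 for Kappa, 4 for Eta — Kappa by 11–4.
Kappa beats Eta; loses to Zeta, Delta — 1 pairwise win.

1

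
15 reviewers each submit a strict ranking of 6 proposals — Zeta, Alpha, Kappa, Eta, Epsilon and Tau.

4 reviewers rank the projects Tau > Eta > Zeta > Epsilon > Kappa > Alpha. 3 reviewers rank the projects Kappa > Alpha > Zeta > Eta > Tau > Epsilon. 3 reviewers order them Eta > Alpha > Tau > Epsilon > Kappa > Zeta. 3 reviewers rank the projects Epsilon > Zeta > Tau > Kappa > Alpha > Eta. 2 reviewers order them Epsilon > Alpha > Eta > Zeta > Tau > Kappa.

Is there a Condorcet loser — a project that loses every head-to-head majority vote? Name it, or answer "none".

none

Pairwise majorities:
Zeta–Alpha: Alpha 8–7.
Zeta–Kappa: Zeta 9–6.
Zeta vs Eta: 6 to 9, Eta.
Zeta vs Epsilon: Epsilon wins 8–7.
Zeta–Tau: Zeta 8–7.
Alpha vs Kappa: Alpha is ranked higher on 3+2 = 5 ballots, Kappa on 10. Kappa wins 10–5.
Alpha–Eta: Alpha 8–7.
Alpha vs Epsilon: Alpha preferred on 3+3 = 6 ballots; Epsilon wins 9–6.
Alpha vs Tau: 8 to 7, Alpha.
Kappa–Eta: Eta 9–6.
Kappa vs Epsilon: Epsilon wins 12–3.
Kappa–Tau: Tau 12–3.
Eta vs Epsilon: Eta, 10–5.
Eta vs Tau: Eta wins 8–7.
Epsilon vs Tau: Tau, 10–5.
Each project has at least one pairwise win (Zeta beats Kappa; Alpha beats Zeta; Kappa beats Alpha; Eta beats Zeta; Epsilon beats Zeta; Tau beats Kappa) — no Condorcet loser.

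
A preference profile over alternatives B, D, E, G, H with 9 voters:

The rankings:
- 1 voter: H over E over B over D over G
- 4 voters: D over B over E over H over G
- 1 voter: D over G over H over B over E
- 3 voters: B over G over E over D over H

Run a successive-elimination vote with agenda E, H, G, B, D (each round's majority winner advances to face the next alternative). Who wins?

D

Round 1: E vs H — 7–2, E advances.
Round 2: E vs G — 5–4, E advances.
Round 3: E vs B — 1–8, B advances.
Round 4: B vs D — 4–5, D advances.
D survives the agenda.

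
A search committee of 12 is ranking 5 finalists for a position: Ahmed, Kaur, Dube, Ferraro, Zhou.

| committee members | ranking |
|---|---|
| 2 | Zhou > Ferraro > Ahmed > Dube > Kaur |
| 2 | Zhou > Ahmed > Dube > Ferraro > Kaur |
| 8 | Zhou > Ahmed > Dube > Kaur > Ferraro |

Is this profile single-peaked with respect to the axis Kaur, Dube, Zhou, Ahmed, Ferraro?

Axis positions: Kaur=1, Dube=2, Zhou=3, Ahmed=4, Ferraro=5.
Faction 1: ranking walks positions 3-5-4-2-1; Ferraro is ranked above Ahmed even though Ahmed lies between Ferraro and the peak Zhou on the axis — preferences dip and rise again. Not single-peaked.
Faction 2 (peak Zhou at position 3): ranking walks positions 3-4-2-5-1, expanding outward from the peak — single-peaked.
Faction 3 (peak Zhou at position 3): ranking walks positions 3-4-2-1-5, expanding outward from the peak — single-peaked.
Faction 1 violates single-peakedness, so the profile is not single-peaked on this axis.

no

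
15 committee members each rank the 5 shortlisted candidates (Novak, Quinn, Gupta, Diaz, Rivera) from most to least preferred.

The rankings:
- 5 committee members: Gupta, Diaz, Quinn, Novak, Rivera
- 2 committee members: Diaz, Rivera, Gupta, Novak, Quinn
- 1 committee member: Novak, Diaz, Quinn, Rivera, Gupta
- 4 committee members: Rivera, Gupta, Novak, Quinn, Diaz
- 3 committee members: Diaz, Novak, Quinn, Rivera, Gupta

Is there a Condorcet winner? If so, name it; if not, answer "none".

Check each pair by majority over 15 ballots:
Novak vs Quinn: Novak preferred on 2+1+4+3 = 10 ballots; Novak wins 10–5.
Novak vs Gupta: Gupta, 11–4.
Novak vs Diaz: Novak preferred on 1+4 = 5 ballots; Diaz wins 10–5.
Novak vs Rivera: Novak, 9–6.
Quinn vs Gupta: Gupta wins 11–4.
Quinn vs Diaz: Quinn is ranked higher on 4 ballots, Diaz on 11. Diaz wins 11–4.
Quinn vs Rivera: Quinn preferred on 5+1+3 = 9 ballots; Quinn wins 9–6.
Gupta vs Diaz: Gupta, 9–6.
Gupta vs Rivera: Rivera wins 10–5.
Diaz vs Rivera: 5+2+1+3 = 11 for Diaz, 4 for Rivera — Diaz by 11–4.
Every candidate loses at least once (Novak loses to Gupta; Quinn loses to Novak; Gupta loses to Rivera; Diaz loses to Gupta; Rivera loses to Novak). The majority relation contains the cycle Novak > Rivera > Gupta > Novak, so there is no Condorcet winner.

none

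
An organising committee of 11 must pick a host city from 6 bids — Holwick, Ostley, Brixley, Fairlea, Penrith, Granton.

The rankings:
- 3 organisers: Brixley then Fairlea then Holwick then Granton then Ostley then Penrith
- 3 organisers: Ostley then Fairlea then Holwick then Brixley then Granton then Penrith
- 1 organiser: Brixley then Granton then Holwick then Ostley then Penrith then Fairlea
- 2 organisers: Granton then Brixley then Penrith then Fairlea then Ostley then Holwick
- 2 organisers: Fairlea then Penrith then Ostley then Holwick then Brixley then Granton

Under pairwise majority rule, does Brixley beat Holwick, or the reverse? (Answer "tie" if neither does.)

Brixley

Ballots ranking Brixley above Holwick: 3 + 1 + 2 = 6.
Ballots ranking Holwick above Brixley: 11 − 6 = 5.
Brixley wins the head-to-head 6–5.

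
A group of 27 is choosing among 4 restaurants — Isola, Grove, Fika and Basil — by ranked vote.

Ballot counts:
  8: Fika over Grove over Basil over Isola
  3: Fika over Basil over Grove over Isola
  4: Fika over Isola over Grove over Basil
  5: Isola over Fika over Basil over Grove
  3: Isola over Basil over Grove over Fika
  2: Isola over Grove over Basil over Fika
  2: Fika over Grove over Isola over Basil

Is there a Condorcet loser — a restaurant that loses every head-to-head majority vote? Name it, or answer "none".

Pairwise majorities:
Isola vs Grove: Isola wins 14–13.
Isola vs Fika: Isola is ranked higher on 5+3+2 = 10 ballots, Fika on 17. Fika wins 17–10.
Isola–Basil: Isola 16–11.
Grove vs Fika: Grove preferred on 3+2 = 5 ballots; Fika wins 22–5.
Grove vs Basil: Grove is ranked higher on 8+4+2+2 = 16 ballots, Basil on 11. Grove wins 16–11.
Fika vs Basil: Fika wins 22–5.
Basil loses to every other restaurant — it is the Condorcet loser.

Basil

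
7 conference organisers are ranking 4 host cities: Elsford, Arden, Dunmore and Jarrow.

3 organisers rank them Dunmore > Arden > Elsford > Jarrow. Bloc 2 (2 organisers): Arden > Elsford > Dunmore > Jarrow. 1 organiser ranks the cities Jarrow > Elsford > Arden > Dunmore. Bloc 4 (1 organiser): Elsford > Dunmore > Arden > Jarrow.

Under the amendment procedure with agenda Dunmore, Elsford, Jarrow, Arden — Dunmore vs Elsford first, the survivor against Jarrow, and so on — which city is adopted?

Round 1: Dunmore vs Elsford — 3–4, Elsford advances.
Round 2: Elsford vs Jarrow — 6–1, Elsford advances.
Round 3: Elsford vs Arden — 2–5, Arden advances.
The agenda winner is Arden.

Arden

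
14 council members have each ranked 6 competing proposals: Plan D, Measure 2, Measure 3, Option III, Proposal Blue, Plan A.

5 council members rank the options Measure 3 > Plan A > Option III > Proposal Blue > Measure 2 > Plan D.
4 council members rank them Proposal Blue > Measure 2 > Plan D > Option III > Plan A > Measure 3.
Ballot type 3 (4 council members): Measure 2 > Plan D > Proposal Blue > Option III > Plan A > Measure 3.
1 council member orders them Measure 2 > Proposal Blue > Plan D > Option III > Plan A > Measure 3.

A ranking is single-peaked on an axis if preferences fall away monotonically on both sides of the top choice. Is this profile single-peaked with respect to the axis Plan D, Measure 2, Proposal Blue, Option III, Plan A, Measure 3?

Axis positions: Plan D=1, Measure 2=2, Proposal Blue=3, Option III=4, Plan A=5, Measure 3=6.
Ballot type 1 (peak Measure 3 at position 6): ranking walks positions 6-5-4-3-2-1, expanding outward from the peak — single-peaked.
Ballot type 2 (peak Proposal Blue at position 3): ranking walks positions 3-2-1-4-5-6, expanding outward from the peak — single-peaked.
Ballot type 3 (peak Measure 2 at position 2): ranking walks positions 2-1-3-4-5-6, expanding outward from the peak — single-peaked.
Ballot type 4 (peak Measure 2 at position 2): ranking walks positions 2-3-1-4-5-6, expanding outward from the peak — single-peaked.
Every ranking is single-peaked on this axis.

yes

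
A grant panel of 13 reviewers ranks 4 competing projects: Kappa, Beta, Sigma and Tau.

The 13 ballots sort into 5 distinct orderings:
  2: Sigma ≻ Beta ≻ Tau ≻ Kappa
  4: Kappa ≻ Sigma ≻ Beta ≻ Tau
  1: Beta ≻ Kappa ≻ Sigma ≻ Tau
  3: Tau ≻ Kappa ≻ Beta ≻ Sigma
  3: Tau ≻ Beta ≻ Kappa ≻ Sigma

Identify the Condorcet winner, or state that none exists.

Pairwise majorities:
Kappa vs Beta: 4+3 = 7 for Kappa, 6 for Beta — Kappa by 7–6.
Kappa vs Sigma: Kappa is ranked higher on 4+1+3+3 = 11 ballots, Sigma on 2. Kappa wins 11–2.
Kappa vs Tau: 4+1 = 5 for Kappa, 8 for Tau — Tau by 8–5.
Beta vs Sigma: 1+3+3 = 7 for Beta, 6 for Sigma — Beta by 7–6.
Beta vs Tau: 2+4+1 = 7 for Beta, 6 for Tau — Beta by 7–6.
Sigma vs Tau: Sigma preferred on 2+4+1 = 7 ballots; Sigma wins 7–6.
Each project drops at least one matchup (Kappa loses to Tau; Beta loses to Kappa; Sigma loses to Kappa; Tau loses to Beta); the cycle Kappa beats Beta beats Tau beats Kappa rules out a Condorcet winner.

none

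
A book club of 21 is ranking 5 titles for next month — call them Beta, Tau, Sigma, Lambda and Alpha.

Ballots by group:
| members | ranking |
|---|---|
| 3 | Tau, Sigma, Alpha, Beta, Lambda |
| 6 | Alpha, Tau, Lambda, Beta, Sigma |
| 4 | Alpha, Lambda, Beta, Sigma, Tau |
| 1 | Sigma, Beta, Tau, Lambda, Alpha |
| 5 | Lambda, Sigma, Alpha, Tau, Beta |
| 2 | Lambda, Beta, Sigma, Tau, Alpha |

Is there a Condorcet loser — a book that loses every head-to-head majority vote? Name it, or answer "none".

none

Pairwise majorities:
Beta vs Tau: Tau wins 14–7.
Beta vs Sigma: Beta wins 12–9.
Beta vs Lambda: Lambda wins 17–4.
Beta vs Alpha: 3 to 18, Alpha.
Tau–Sigma: Sigma 12–9.
Tau vs Lambda: Tau preferred on 3+6+1 = 10 ballots; Lambda wins 11–10.
Tau vs Alpha: 3+1+2 = 6 for Tau, 15 for Alpha — Alpha by 15–6.
Sigma vs Lambda: Sigma preferred on 3+1 = 4 ballots; Lambda wins 17–4.
Sigma vs Alpha: Sigma, 11–10.
Lambda vs Alpha: Alpha wins 13–8.
No book is winless: Beta beats Sigma; Tau beats Beta; Sigma beats Tau; Lambda beats Beta; Alpha beats Beta. There is no Condorcet loser.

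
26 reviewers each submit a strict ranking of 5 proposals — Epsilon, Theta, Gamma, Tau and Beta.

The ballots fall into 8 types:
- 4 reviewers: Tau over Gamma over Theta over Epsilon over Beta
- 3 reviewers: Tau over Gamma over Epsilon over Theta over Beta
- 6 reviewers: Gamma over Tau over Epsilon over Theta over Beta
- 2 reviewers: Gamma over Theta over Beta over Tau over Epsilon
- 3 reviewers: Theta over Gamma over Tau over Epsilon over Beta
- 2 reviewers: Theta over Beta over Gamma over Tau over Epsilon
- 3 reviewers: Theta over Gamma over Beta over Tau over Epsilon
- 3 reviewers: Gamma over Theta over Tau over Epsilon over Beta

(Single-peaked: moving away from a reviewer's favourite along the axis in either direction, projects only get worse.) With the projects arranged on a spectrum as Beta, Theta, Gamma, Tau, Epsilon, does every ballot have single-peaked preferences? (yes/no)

yes

Axis positions: Beta=1, Theta=2, Gamma=3, Tau=4, Epsilon=5.
Type 1 (peak Tau at position 4): ranking walks positions 4-3-2-5-1, expanding outward from the peak — single-peaked.
Type 2 (peak Tau at position 4): ranking walks positions 4-3-5-2-1, expanding outward from the peak — single-peaked.
Type 3 (peak Gamma at position 3): ranking walks positions 3-4-5-2-1, expanding outward from the peak — single-peaked.
Type 4 (peak Gamma at position 3): ranking walks positions 3-2-1-4-5, expanding outward from the peak — single-peaked.
Type 5 (peak Theta at position 2): ranking walks positions 2-3-4-5-1, expanding outward from the peak — single-peaked.
Type 6 (peak Theta at position 2): ranking walks positions 2-1-3-4-5, expanding outward from the peak — single-peaked.
Type 7 (peak Theta at position 2): ranking walks positions 2-3-1-4-5, expanding outward from the peak — single-peaked.
Type 8 (peak Gamma at position 3): ranking walks positions 3-2-4-5-1, expanding outward from the peak — single-peaked.
Every ranking is single-peaked on this axis.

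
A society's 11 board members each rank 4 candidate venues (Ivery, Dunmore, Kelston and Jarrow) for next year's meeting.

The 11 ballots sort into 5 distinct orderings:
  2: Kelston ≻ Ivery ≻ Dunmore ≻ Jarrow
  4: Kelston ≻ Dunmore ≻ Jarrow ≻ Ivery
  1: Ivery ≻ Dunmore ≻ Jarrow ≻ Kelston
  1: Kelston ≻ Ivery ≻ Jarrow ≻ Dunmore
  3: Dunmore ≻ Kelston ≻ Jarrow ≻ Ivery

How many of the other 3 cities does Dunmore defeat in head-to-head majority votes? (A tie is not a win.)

Dunmore against each rival (11 organisers):
Dunmore vs Ivery: Dunmore is ranked higher on 4+3 = 7 ballots, Ivery on 4. Dunmore wins 7–4.
Dunmore vs Kelston: Kelston wins 7–4.
Dunmore vs Jarrow: Dunmore wins 10–1.
Dunmore beats Ivery, Jarrow; loses to Kelston — 2 pairwise wins.

2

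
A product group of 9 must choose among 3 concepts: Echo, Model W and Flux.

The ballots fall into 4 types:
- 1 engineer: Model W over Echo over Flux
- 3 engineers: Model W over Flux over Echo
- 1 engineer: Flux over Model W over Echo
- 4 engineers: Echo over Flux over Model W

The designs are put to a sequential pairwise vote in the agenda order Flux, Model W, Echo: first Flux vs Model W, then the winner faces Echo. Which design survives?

Echo

Round 1: Flux vs Model W — 5–4, Flux advances.
Round 2: Flux vs Echo — 4–5, Echo advances.
Echo survives the agenda.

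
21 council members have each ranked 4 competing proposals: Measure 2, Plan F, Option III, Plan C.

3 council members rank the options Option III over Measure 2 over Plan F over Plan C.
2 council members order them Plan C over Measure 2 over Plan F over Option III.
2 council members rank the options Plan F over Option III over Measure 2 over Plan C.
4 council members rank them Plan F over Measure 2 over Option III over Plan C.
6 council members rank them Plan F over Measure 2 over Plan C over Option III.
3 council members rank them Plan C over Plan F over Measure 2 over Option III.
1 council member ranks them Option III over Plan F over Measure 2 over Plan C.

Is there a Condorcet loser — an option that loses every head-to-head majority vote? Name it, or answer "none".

Option III

Head-to-head results (21 council members):
Measure 2 vs Plan F: Plan F wins 16–5.
Measure 2 vs Option III: Measure 2 wins 15–6.
Measure 2 vs Plan C: Measure 2 wins 16–5.
Plan F vs Option III: Plan F preferred on 2+2+4+6+3 = 17 ballots; Plan F wins 17–4.
Plan F–Plan C: Plan F 16–5.
Option III vs Plan C: Option III preferred on 3+2+4+1 = 10 ballots; Plan C wins 11–10.
Option III loses to every other option — it is the Condorcet loser.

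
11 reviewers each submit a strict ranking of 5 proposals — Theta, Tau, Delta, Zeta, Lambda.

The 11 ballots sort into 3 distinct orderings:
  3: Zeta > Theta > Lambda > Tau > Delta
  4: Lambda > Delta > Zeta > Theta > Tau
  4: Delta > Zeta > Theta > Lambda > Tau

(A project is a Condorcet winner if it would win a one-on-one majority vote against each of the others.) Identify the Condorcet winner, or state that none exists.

Head-to-head results (11 reviewers):
Theta vs Tau: Theta preferred on 3+4+4 = 11 ballots; Theta wins 11–0.
Theta vs Delta: 3 to 8, Delta.
Theta vs Zeta: 0 for Theta, 11 for Zeta — Zeta by 11–0.
Theta vs Lambda: Theta preferred on 3+4 = 7 ballots; Theta wins 7–4.
Tau–Delta: Delta 8–3.
Tau vs Zeta: 0 for Tau, 11 for Zeta — Zeta by 11–0.
Tau vs Lambda: Tau is ranked higher on 0 ballots, Lambda on 11. Lambda wins 11–0.
Delta vs Zeta: Delta wins 8–3.
Delta vs Lambda: Lambda, 7–4.
Zeta vs Lambda: 7 to 4, Zeta.
Each project drops at least one matchup (Theta loses to Delta; Tau loses to Theta; Delta loses to Lambda; Zeta loses to Delta; Lambda loses to Theta); the cycle Theta → Lambda → Delta → Theta rules out a Condorcet winner.

none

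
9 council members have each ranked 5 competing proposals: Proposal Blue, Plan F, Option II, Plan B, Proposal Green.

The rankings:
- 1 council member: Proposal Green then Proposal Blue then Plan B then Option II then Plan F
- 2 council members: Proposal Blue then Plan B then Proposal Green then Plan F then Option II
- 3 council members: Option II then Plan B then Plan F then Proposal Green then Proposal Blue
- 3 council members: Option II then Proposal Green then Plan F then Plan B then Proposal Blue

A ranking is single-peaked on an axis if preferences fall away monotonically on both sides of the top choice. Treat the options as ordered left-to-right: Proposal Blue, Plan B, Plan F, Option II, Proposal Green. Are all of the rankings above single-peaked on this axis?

Axis positions: Proposal Blue=1, Plan B=2, Plan F=3, Option II=4, Proposal Green=5.
Bloc 1: ranking walks positions 5-1-2-4-3; Proposal Blue is ranked above Option II even though Option II lies between Proposal Blue and the peak Proposal Green on the axis — preferences dip and rise again. Not single-peaked.
Bloc 2: ranking walks positions 1-2-5-3-4; Proposal Green is ranked above Plan F even though Plan F lies between Proposal Green and the peak Proposal Blue on the axis — preferences dip and rise again. Not single-peaked.
Bloc 3: ranking walks positions 4-2-3-5-1; Plan B is ranked above Plan F even though Plan F lies between Plan B and the peak Option II on the axis — preferences dip and rise again. Not single-peaked.
Bloc 4 (peak Option II at position 4): ranking walks positions 4-5-3-2-1, expanding outward from the peak — single-peaked.
Bloc 1 violates single-peakedness, so the profile is not single-peaked on this axis.

no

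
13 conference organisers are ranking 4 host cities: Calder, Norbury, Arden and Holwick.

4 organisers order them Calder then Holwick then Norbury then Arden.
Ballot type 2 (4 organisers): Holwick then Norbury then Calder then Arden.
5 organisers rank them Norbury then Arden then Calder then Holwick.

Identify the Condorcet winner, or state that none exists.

Pairwise majorities:
Calder vs Norbury: Norbury wins 9–4.
Calder vs Arden: Calder is ranked higher on 4+4 = 8 ballots, Arden on 5. Calder wins 8–5.
Calder vs Holwick: Calder preferred on 4+5 = 9 ballots; Calder wins 9–4.
Norbury vs Arden: Norbury wins 13–0.
Norbury vs Holwick: 5 to 8, Holwick.
Arden vs Holwick: Holwick, 8–5.
Each city drops at least one matchup (Calder loses to Norbury; Norbury loses to Holwick; Arden loses to Calder; Holwick loses to Calder); the cycle Calder beats Holwick beats Norbury beats Calder rules out a Condorcet winner.

none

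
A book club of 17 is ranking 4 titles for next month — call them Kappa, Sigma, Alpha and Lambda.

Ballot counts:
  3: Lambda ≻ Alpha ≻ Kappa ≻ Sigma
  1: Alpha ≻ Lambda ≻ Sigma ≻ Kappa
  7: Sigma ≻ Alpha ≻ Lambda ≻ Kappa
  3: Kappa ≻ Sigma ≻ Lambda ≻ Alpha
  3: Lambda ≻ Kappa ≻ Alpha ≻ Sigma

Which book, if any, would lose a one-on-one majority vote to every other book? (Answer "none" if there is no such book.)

none

Pairwise majorities:
Kappa vs Sigma: Kappa preferred on 3+3+3 = 9 ballots; Kappa wins 9–8.
Kappa vs Alpha: Alpha, 11–6.
Kappa vs Lambda: Lambda wins 14–3.
Sigma vs Alpha: Sigma wins 10–7.
Sigma vs Lambda: Sigma preferred on 7+3 = 10 ballots; Sigma wins 10–7.
Alpha vs Lambda: 1+7 = 8 for Alpha, 9 for Lambda — Lambda by 9–8.
No book is winless: Kappa beats Sigma; Sigma beats Alpha; Alpha beats Kappa; Lambda beats Kappa. There is no Condorcet loser.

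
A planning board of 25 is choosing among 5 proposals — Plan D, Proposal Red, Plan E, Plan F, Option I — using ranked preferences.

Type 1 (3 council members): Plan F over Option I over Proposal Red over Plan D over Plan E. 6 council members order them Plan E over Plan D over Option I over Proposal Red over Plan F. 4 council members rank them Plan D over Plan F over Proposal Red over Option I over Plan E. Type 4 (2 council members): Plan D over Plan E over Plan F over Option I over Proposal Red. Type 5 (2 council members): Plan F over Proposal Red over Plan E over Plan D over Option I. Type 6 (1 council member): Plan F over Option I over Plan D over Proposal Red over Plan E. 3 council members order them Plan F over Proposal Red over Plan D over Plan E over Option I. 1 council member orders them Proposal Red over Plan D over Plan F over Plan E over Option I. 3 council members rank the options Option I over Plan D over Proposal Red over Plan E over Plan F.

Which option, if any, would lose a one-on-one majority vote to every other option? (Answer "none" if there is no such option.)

none

Head-to-head results (25 council members):
Plan D vs Proposal Red: Plan D wins 16–9.
Plan D vs Plan E: Plan D, 17–8.
Plan D vs Plan F: 6+4+2+1+3 = 16 for Plan D, 9 for Plan F — Plan D by 16–9.
Plan D–Option I: Plan D 18–7.
Proposal Red vs Plan E: Proposal Red preferred on 17 ballots; Proposal Red wins 17–8.
Proposal Red vs Plan F: 6+1+3 = 10 for Proposal Red, 15 for Plan F — Plan F by 15–10.
Proposal Red–Option I: Option I 15–10.
Plan E vs Plan F: Plan E is ranked higher on 6+2+3 = 11 ballots, Plan F on 14. Plan F wins 14–11.
Plan E vs Option I: 6+2+2+3+1 = 14 for Plan E, 11 for Option I — Plan E by 14–11.
Plan F vs Option I: Plan F is ranked higher on 16 ballots, Option I on 9. Plan F wins 16–9.
Each option has at least one pairwise win (Plan D beats Proposal Red; Proposal Red beats Plan E; Plan E beats Option I; Plan F beats Proposal Red; Option I beats Proposal Red) — no Condorcet loser.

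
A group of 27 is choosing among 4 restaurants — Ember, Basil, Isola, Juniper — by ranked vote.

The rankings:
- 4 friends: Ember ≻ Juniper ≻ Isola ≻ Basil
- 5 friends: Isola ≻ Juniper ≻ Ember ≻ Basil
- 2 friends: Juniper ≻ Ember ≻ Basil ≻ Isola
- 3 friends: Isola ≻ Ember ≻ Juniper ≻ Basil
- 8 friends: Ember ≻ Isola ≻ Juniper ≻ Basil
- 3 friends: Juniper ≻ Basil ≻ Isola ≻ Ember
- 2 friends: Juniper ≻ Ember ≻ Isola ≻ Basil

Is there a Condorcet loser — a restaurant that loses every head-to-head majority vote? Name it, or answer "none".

Basil

Head-to-head results (27 friends):
Ember vs Basil: 24 to 3, Ember.
Ember vs Isola: Ember, 16–11.
Ember vs Juniper: Ember, 15–12.
Basil–Isola: Isola 22–5.
Basil vs Juniper: Juniper wins 27–0.
Isola vs Juniper: 16 to 11, Isola.
Basil loses to every other restaurant — it is the Condorcet loser.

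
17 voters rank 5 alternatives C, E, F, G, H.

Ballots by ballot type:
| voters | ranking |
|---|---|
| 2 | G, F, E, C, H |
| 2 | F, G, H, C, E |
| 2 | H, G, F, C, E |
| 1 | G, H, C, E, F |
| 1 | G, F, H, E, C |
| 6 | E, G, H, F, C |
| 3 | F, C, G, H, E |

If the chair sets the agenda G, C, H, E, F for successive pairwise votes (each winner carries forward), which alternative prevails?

Round 1: G vs C — 14–3, G advances.
Round 2: G vs H — 15–2, G advances.
Round 3: G vs E — 11–6, G advances.
Round 4: G vs F — 12–5, G advances.
G survives the agenda.

G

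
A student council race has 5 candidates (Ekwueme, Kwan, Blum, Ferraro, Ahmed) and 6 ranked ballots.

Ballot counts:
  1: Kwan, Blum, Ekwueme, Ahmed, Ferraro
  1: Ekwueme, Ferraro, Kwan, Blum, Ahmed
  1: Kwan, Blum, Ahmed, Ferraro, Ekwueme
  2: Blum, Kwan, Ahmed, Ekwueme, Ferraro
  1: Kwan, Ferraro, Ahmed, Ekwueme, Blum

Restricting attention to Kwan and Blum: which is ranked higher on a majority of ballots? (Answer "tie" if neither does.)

Kwan

Ballots ranking Kwan above Blum: 1 + 1 + 1 + 1 = 4.
Ballots ranking Blum above Kwan: 6 − 4 = 2.
Kwan wins the head-to-head 4–2.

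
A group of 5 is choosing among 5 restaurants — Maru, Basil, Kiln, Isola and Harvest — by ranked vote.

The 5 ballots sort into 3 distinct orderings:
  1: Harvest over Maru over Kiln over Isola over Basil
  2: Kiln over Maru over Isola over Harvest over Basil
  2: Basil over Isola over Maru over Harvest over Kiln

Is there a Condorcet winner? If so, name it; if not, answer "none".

Maru

Head-to-head results (5 friends):
Maru vs Basil: Maru is ranked higher on 1+2 = 3 ballots, Basil on 2. Maru wins 3–2.
Maru vs Kiln: Maru preferred on 1+2 = 3 ballots; Maru wins 3–2.
Maru vs Isola: Maru wins 3–2.
Maru–Harvest: Maru 4–1.
Basil vs Kiln: Kiln, 3–2.
Basil vs Isola: 2 to 3, Isola.
Basil vs Harvest: Harvest, 3–2.
Kiln vs Isola: 3 to 2, Kiln.
Kiln vs Harvest: Kiln preferred on 2 ballots; Harvest wins 3–2.
Isola vs Harvest: 4 to 1, Isola.
Maru wins every pairwise contest, so Maru is the Condorcet winner.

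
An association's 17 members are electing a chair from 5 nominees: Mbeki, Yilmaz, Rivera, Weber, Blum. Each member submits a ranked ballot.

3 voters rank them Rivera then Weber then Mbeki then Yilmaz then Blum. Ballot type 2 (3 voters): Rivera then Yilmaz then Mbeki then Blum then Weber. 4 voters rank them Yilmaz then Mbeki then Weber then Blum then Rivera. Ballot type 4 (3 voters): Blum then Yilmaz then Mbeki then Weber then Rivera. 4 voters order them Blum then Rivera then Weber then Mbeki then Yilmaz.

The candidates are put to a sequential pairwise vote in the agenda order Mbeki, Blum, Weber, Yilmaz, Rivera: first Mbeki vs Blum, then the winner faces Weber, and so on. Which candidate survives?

Round 1: Mbeki vs Blum — 10–7, Mbeki advances.
Round 2: Mbeki vs Weber — 10–7, Mbeki advances.
Round 3: Mbeki vs Yilmaz — 7–10, Yilmaz advances.
Round 4: Yilmaz vs Rivera — 7–10, Rivera advances.
The agenda winner is Rivera.

Rivera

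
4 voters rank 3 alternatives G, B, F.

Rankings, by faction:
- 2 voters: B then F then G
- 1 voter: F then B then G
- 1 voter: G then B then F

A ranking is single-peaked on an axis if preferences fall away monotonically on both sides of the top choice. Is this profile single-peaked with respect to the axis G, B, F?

yes

Axis positions: G=1, B=2, F=3.
Faction 1 (peak B at position 2): ranking walks positions 2-3-1, expanding outward from the peak — single-peaked.
Faction 2 (peak F at position 3): ranking walks positions 3-2-1, expanding outward from the peak — single-peaked.
Faction 3 (peak G at position 1): ranking walks positions 1-2-3, expanding outward from the peak — single-peaked.
Every ranking is single-peaked on this axis.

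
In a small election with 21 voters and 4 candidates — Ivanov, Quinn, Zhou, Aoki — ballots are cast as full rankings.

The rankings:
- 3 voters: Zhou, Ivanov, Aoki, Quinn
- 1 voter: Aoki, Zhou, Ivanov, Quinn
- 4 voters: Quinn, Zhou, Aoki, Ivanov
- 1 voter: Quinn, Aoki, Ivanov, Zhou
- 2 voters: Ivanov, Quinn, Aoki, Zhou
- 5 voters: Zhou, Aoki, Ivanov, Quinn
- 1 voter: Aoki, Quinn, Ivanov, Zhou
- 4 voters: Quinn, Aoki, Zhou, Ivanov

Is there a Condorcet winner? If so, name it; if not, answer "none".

none

Pairwise majorities:
Ivanov vs Quinn: Ivanov, 11–10.
Ivanov vs Zhou: Zhou, 17–4.
Ivanov vs Aoki: Aoki wins 16–5.
Quinn vs Zhou: Quinn is ranked higher on 4+1+2+1+4 = 12 ballots, Zhou on 9. Quinn wins 12–9.
Quinn vs Aoki: 4+1+2+4 = 11 for Quinn, 10 for Aoki — Quinn by 11–10.
Zhou vs Aoki: Zhou wins 12–9.
Every candidate loses at least once (Ivanov loses to Zhou; Quinn loses to Ivanov; Zhou loses to Quinn; Aoki loses to Quinn). The majority relation contains the cycle Ivanov > Quinn > Zhou > Ivanov, so there is no Condorcet winner.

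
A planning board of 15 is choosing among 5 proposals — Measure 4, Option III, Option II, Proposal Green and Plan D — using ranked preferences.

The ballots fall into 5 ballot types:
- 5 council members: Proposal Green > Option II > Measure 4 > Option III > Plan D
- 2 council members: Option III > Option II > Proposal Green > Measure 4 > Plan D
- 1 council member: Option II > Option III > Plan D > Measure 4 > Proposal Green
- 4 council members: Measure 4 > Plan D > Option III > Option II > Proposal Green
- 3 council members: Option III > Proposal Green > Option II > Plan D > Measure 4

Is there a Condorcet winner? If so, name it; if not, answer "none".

none

Head-to-head results (15 council members):
Measure 4 vs Option III: Measure 4, 9–6.
Measure 4 vs Option II: Option II, 11–4.
Measure 4 vs Proposal Green: Proposal Green, 10–5.
Measure 4–Plan D: Measure 4 11–4.
Option III–Option II: Option III 9–6.
Option III–Proposal Green: Option III 10–5.
Option III–Plan D: Option III 11–4.
Option II vs Proposal Green: Proposal Green wins 8–7.
Option II vs Plan D: Option II, 11–4.
Proposal Green vs Plan D: Proposal Green wins 10–5.
Every option loses at least once (Measure 4 loses to Option II; Option III loses to Measure 4; Option II loses to Option III; Proposal Green loses to Option III; Plan D loses to Measure 4). The majority relation contains the cycle Measure 4 beats Option III beats Option II beats Measure 4, so there is no Condorcet winner.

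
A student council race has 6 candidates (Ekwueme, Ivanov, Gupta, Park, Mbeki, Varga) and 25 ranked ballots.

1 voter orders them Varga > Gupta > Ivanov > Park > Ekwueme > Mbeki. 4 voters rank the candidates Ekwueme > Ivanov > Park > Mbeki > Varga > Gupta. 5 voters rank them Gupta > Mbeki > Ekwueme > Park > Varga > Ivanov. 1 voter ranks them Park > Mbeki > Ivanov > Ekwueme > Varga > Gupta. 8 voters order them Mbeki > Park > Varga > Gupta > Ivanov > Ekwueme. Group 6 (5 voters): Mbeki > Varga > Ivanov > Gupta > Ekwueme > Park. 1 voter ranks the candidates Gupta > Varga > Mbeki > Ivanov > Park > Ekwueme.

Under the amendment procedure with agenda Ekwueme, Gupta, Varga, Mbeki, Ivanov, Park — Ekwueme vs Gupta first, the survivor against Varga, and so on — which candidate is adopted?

Round 1: Ekwueme vs Gupta — 5–20, Gupta advances.
Round 2: Gupta vs Varga — 6–19, Varga advances.
Round 3: Varga vs Mbeki — 2–23, Mbeki advances.
Round 4: Mbeki vs Ivanov — 20–5, Mbeki advances.
Round 5: Mbeki vs Park — 19–6, Mbeki advances.
Mbeki survives the agenda.

Mbeki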